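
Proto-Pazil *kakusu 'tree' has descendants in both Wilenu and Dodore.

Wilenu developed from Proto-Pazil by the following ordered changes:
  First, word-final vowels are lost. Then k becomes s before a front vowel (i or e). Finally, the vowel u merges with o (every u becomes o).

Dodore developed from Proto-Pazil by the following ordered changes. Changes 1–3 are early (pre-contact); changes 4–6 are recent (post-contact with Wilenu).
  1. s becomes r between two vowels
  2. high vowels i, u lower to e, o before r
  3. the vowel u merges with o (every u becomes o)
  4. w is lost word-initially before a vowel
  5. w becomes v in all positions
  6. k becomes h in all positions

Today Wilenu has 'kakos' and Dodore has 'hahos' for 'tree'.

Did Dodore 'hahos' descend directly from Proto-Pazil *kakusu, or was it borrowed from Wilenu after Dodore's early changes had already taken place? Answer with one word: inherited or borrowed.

borrowed

If inherited, *kakusu would pass through all of Dodore's changes:
Dodore: *kakusu > kakuru > kakoru > kakoro > hahoro  (by rhotacism, pre-rhotic lowering, vowel merger, unconditioned shift)
If borrowed from Wilenu 'kakos' after the early changes, it would undergo only the recent ones:
  rule 4 (glide loss): no change (kakos)
  rule 5 (unconditioned shift): no change (kakos)
  rule 6 (unconditioned shift): kakos → hahos
  ⇒ as a loan: hahos
Dodore 'hahos' matches the loan outcome 'hahos', not the inherited 'hahoro' — it skipped the early Dodore changes, so it was borrowed from Wilenu.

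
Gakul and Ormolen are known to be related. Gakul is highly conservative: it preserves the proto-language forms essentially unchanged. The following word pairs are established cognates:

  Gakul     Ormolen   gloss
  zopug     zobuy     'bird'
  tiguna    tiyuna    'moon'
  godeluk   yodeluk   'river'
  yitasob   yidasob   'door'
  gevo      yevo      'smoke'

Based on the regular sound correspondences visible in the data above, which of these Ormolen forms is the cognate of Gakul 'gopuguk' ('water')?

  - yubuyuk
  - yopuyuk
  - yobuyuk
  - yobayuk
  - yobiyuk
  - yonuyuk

godeluk ~ yodeluk — Gakul g corresponds to Ormolen y word-initially before a back vowel.
zopug ~ zobuy — Gakul p corresponds to Ormolen b between vowels (before a back vowel).
tiguna ~ tiyuna — Gakul g corresponds to Ormolen y between vowels (before a back vowel).
Applying these to Gakul 'gopuguk':
  gopuguk → yopuguk   (g→y word-initially before a back vowel)
  yopuguk → yobuguk   (p→b between vowels (before a back vowel))
  yobuguk → yobuyuk   (g→y between vowels (before a back vowel))
So the Ormolen cognate is 'yobuyuk'.

yobuyuk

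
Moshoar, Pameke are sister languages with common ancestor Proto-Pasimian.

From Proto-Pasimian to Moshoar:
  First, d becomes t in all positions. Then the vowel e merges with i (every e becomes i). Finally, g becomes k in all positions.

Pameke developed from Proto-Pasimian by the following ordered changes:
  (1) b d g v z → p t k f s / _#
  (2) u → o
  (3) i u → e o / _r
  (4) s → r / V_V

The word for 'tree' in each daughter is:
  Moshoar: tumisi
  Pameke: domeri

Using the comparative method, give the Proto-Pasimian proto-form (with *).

*dumesi

Position 2: Moshoar has u, Pameke has o. Moshoar preserves u here (none of its changes turn any other segment into u), so the proto-segment is *u.
Position 5: Moshoar has s, Pameke has r. Moshoar preserves s here (none of its changes turn any other segment into s), so the proto-segment is *s.
Position 4: Moshoar has i, Pameke has e. Taking the neighbouring segments as reconstructed: Moshoar i could go back to *e or *i; Pameke e can only go back to *e — the one source consistent with every daughter is *e.
Verify the candidate proto-form against each daughter:
Moshoar: start from *dumesi.
  rule 1 (unconditioned shift): dumesi → tumesi
  rule 2 (vowel merger): tumesi → tumisi
  rule 3: no change — tumisi
  ⇒ Moshoar tumisi
Pameke: *dumesi > domesi > domeri  (by vowel merger, rhotacism)
No other proto-form is consistent with every reflex, so the reconstruction is *dumesi.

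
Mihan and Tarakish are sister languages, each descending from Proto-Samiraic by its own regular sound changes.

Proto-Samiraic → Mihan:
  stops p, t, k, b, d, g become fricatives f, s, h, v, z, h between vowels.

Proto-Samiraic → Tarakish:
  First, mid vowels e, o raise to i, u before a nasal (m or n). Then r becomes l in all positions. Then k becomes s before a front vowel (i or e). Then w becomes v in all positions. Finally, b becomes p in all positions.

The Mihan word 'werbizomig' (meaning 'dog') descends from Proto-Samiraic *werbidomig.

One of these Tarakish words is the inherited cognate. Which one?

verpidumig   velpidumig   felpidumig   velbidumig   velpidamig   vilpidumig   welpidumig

Tarakish: start from *werbidomig.
  rule 1 (pre-nasal raising): werbidomig → werbidumig
  rule 2 (unconditioned shift): werbidumig → welbidumig
  rule 3: no change — welbidumig
  rule 4 (unconditioned shift): welbidumig → velbidumig
  rule 5 (unconditioned shift): velbidumig → velpidumig
  ⇒ Tarakish velpidumig
Among the options, 'velpidumig' alone shows every Tarakish change applied in order.

velpidumig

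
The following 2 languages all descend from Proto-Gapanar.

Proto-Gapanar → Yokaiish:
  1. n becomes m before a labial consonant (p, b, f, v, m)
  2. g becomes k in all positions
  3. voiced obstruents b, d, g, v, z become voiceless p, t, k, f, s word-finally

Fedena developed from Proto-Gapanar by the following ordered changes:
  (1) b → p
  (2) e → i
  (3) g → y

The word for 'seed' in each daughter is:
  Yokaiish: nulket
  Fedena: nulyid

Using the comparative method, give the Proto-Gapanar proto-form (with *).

Position 5: Yokaiish has e, Fedena has i. Yokaiish preserves e here (none of its changes turn any other segment into e), so the proto-segment is *e.
Position 6: Yokaiish has t, Fedena has d. Fedena preserves d here (none of its changes turn any other segment into d), so the proto-segment is *d.
Position 4: Yokaiish has k, Fedena has y. Taking the neighbouring segments as reconstructed: Yokaiish k could go back to *k or *g; Fedena y could go back to *g or *y — the one source consistent with every daughter is *g.
The remaining positions agree across the daughters. Check the candidate against every language:
Yokaiish: *nulged > nulked > nulket  (by unconditioned shift, final devoicing)
Fedena: start from *nulged.
  rule 1: no change — nulged
  rule 2 (vowel merger): nulged → nulgid
  rule 3 (unconditioned shift): nulgid → nulyid
  ⇒ Fedena nulyid
Only *nulged yields all of Yokaiish nulket, Fedena nulyid.

*nulged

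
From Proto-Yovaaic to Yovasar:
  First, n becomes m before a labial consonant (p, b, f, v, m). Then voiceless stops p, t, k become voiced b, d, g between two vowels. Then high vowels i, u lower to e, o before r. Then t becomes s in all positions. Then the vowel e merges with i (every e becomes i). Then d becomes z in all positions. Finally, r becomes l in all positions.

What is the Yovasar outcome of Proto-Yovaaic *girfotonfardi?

gilfozomfalzi

Yovasar: *girfotonfardi > girfotomfardi > girfodomfardi > gerfodomfardi > girfodomfardi > girfozomfarzi > gilfozomfalzi  (by nasal place assimilation, intervocalic voicing, pre-rhotic lowering, vowel merger, unconditioned shift, unconditioned shift)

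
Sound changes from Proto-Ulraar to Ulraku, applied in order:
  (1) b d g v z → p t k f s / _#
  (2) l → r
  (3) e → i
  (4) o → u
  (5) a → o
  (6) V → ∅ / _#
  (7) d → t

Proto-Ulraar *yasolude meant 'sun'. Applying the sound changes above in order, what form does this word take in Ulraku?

yosurut

Ulraku: *yasolude
  yasolude (rule 1 does not apply)
  yasolude → yasorude   [unconditioned shift]
  yasorude → yasorudi   [vowel merger]
  yasorudi → yasurudi   [vowel merger]
  yasurudi → yosurudi   [vowel merger]
  yosurudi → yosurud   [apocope]
  yosurud → yosurut   [unconditioned shift]
  giving Ulraku yosurut.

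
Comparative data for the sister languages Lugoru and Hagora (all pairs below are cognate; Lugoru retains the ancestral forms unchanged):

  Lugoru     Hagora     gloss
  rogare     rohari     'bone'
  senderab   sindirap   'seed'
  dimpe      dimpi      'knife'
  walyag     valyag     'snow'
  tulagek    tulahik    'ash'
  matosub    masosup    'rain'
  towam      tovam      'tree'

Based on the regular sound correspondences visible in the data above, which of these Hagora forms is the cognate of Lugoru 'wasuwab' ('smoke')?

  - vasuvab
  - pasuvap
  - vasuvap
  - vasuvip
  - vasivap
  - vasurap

walyag ~ valyag — Lugoru w corresponds to Hagora v word-initially before a back vowel.
towam ~ tovam — Lugoru w corresponds to Hagora v between vowels (before a back vowel).
senderab ~ sindirap, matosub ~ masosup — Lugoru b corresponds to Hagora p word-finally.
Applying these to Lugoru 'wasuwab':
  wasuwab → vasuwab   (w→v word-initially before a back vowel)
  vasuwab → vasuvab   (w→v between vowels (before a back vowel))
  vasuvab → vasuvap   (b→p word-finally)
So the Hagora cognate is 'vasuvap'.

vasuvap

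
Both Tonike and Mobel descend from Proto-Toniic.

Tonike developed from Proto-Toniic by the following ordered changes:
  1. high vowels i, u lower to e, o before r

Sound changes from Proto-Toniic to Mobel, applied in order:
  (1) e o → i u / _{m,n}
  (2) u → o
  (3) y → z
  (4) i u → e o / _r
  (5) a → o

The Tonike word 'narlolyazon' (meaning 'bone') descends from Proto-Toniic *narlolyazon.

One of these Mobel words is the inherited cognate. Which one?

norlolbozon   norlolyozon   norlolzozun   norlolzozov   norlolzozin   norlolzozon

norlolzozon

Mobel: *narlolyazon > narlolyazun > narlolyazon > narlolzazon > norlolzozon  (by pre-nasal raising, vowel merger, unconditioned shift, vowel merger)
Only 'norlolzozon' matches the regular Mobel development of *narlolyazon.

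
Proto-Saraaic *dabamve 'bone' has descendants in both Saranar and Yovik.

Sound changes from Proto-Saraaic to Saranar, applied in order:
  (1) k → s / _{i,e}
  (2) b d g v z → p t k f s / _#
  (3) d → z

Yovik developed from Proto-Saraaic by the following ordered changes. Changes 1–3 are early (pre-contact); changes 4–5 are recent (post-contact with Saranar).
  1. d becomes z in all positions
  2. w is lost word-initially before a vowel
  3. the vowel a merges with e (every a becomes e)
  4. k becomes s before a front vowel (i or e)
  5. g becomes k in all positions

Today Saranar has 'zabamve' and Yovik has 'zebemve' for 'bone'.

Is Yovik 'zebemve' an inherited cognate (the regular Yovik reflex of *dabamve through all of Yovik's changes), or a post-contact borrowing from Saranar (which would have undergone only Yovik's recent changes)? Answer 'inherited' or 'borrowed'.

inherited

If inherited, *dabamve would pass through all of Yovik's changes:
Yovik: *dabamve
  dabamve → zabamve   [unconditioned shift]
  zabamve (rule 2 does not apply)
  zabamve → zebemve   [vowel merger]
  zebemve (rule 4 does not apply)
  zebemve (rule 5 does not apply)
  giving Yovik zebemve.
If borrowed from Saranar 'zabamve' after the early changes, it would undergo only the recent ones:
  rule 4 (palatalisation): no change (zabamve)
  rule 5 (unconditioned shift): no change (zabamve)
  ⇒ as a loan: zabamve
Yovik 'zebemve' matches the inherited outcome exactly, so it is an inherited cognate, not a loan.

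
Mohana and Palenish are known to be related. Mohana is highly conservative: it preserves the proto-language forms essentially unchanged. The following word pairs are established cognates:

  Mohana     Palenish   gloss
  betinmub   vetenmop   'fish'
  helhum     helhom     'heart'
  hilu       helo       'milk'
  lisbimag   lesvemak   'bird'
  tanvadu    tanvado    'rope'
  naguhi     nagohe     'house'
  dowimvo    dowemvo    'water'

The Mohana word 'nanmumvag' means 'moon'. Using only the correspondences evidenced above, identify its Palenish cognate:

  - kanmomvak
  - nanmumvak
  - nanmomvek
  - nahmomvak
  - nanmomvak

helhum ~ helhom — Mohana u corresponds to Palenish o after a consonant, before a nasal.
lisbimag ~ lesvemak — Mohana g corresponds to Palenish k word-finally.
Applying these to Mohana 'nanmumvag':
  nanmumvag → nanmomvag   (u→o after a consonant, before a nasal)
  nanmomvag → nanmomvak   (g→k word-finally)
So the Palenish cognate is 'nanmomvak'.

nanmomvak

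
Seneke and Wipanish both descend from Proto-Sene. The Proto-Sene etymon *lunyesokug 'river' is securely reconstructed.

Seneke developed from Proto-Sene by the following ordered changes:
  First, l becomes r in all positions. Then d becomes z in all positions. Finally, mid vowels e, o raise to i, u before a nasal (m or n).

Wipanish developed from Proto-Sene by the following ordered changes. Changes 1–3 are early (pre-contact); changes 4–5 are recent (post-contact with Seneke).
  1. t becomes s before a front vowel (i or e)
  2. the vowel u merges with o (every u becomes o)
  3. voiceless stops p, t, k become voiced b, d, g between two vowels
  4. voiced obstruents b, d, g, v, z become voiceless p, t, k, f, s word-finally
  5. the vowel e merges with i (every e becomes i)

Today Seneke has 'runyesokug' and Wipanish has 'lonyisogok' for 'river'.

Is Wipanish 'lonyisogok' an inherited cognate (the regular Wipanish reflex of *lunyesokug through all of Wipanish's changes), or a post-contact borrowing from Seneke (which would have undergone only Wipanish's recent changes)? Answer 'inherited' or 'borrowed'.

If inherited, *lunyesokug would pass through all of Wipanish's changes:
Wipanish: *lunyesokug > lonyesokog > lonyesogog > lonyesogok > lonyisogok  (by vowel merger, intervocalic voicing, final devoicing, vowel merger)
If borrowed from Seneke 'runyesokug' after the early changes, it would undergo only the recent ones:
  rule 4 (final devoicing): runyesokug → runyesokuk
  rule 5 (vowel merger): runyesokuk → runyisokuk
  ⇒ as a loan: runyisokuk
Wipanish 'lonyisogok' matches the inherited outcome exactly, so it is an inherited cognate, not a loan.

inherited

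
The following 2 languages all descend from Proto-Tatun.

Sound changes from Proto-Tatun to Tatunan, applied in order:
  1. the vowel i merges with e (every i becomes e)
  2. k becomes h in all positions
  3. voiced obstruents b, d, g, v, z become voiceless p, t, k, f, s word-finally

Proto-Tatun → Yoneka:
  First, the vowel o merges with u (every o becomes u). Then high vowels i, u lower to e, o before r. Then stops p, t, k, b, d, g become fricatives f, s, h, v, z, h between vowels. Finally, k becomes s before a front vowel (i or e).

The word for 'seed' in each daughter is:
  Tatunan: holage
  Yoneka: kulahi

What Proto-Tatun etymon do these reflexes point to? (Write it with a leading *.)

*kolagi

Position 1: Tatunan has h, Yoneka has k. Yoneka preserves k here (none of its changes turn any other segment into k), so the proto-segment is *k.
Position 5: Tatunan has g, Yoneka has h. Tatunan preserves g here (none of its changes turn any other segment into g), so the proto-segment is *g.
Position 2: Tatunan has o, Yoneka has u. Tatunan preserves o here (none of its changes turn any other segment into o), so the proto-segment is *o.
Continuing position by position gives *kolagi; check it forward:
Tatunan: start from *kolagi.
  rule 1 (vowel merger): kolagi → kolage
  rule 2 (unconditioned shift): kolage → holage
  rule 3: no change — holage
  ⇒ Tatunan holage
Yoneka: *kolagi
  kolagi → kulagi   [vowel merger]
  kulagi (rule 2 does not apply)
  kulagi → kulahi   [intervocalic lenition]
  kulahi (rule 4 does not apply)
  giving Yoneka kulahi.
No other proto-form is consistent with every reflex, so the reconstruction is *kolagi.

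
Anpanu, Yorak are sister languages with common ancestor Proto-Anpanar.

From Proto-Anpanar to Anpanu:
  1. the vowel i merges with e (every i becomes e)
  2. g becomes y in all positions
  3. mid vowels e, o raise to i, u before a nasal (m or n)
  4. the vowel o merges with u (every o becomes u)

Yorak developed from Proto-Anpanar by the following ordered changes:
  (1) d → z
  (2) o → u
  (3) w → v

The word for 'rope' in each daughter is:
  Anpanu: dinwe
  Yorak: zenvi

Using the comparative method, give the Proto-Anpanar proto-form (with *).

*denwi

Position 2: Anpanu has i, Yorak has e. Yorak preserves e here (none of its changes turn any other segment into e), so the proto-segment is *e.
Position 1: Anpanu has d, Yorak has z. Anpanu preserves d here (none of its changes turn any other segment into d), so the proto-segment is *d.
Position 4: Anpanu has w, Yorak has v. Anpanu preserves w here (none of its changes turn any other segment into w), so the proto-segment is *w.
Verify the candidate proto-form against each daughter:
Anpanu: *denwi > denwe > dinwe  (by vowel merger, pre-nasal raising)
Yorak: *denwi
  denwi → zenwi   [unconditioned shift]
  zenwi (rule 2 does not apply)
  zenwi → zenvi   [unconditioned shift]
  giving Yorak zenvi.
No other proto-form is consistent with every reflex, so the reconstruction is *denwi.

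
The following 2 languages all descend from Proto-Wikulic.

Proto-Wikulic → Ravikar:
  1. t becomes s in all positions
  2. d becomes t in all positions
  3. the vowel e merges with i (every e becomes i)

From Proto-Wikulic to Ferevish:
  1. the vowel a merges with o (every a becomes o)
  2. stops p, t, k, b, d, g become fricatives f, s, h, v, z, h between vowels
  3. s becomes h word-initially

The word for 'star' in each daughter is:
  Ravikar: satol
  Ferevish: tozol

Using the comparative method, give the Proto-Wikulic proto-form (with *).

Position 1: Ravikar has s, Ferevish has t. Ferevish preserves t here (none of its changes turn any other segment into t), so the proto-segment is *t.
Position 2: Ravikar has a, Ferevish has o. Ravikar preserves a here (none of its changes turn any other segment into a), so the proto-segment is *a.
Position 3: Ravikar has t, Ferevish has z. In Ravikar, t can only continue *d, so the proto-segment is *d.
This points to *tadol. Verify forward in each daughter:
Ravikar: *tadol
  tadol → sadol   [unconditioned shift]
  sadol → satol   [unconditioned shift]
  satol (rule 3 does not apply)
  giving Ravikar satol.
Ferevish: *tadol
  tadol → todol   [vowel merger]
  todol → tozol   [intervocalic lenition]
  tozol (rule 3 does not apply)
  giving Ferevish tozol.
Only *tadol yields all of Ravikar satol, Ferevish tozol.

*tadol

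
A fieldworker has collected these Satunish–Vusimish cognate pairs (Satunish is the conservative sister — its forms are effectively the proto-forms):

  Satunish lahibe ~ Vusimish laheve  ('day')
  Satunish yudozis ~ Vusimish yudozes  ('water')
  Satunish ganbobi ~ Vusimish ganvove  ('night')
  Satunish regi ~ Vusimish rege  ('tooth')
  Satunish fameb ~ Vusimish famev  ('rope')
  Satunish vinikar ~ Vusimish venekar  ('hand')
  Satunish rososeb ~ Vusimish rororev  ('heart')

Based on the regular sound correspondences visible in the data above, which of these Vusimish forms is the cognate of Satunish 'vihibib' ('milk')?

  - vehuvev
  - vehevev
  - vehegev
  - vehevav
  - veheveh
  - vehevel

yudozis ~ yudozes, vinikar ~ venekar — Satunish i corresponds to Vusimish e after a consonant, before a consonant other than r, m, n, p, b, f, v.
lahibe ~ laheve — Satunish i corresponds to Vusimish e after a consonant, before a labial obstruent.
ganbobi ~ ganvove — Satunish b corresponds to Vusimish v between vowels (before a front vowel).
fameb ~ famev, rososeb ~ rororev — Satunish b corresponds to Vusimish v word-finally.
Applying these to Satunish 'vihibib':
  vihibib → vehibib   (i→e after a consonant, before a consonant other than r, m, n, p, b, f, v)
  vehibib → vehebib   (i→e after a consonant, before a labial obstruent)
  vehebib → vehevib   (b→v between vowels (before a front vowel))
  vehevib → veheveb   (i→e after a consonant, before a labial obstruent)
  veheveb → vehevev   (b→v word-finally)
So the Vusimish cognate is 'vehevev'.

vehevev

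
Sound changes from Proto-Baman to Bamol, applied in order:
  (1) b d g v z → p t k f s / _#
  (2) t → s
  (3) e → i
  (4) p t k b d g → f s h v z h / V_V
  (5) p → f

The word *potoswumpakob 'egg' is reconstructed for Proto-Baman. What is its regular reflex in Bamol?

Bamol: *potoswumpakob
  potoswumpakob → potoswumpakop   [final devoicing]
  potoswumpakop → pososwumpakop   [unconditioned shift]
  pososwumpakop (rule 3 does not apply)
  pososwumpakop → pososwumpahop   [intervocalic lenition]
  pososwumpahop → fososwumfahof   [unconditioned shift]
  giving Bamol fososwumfahof.

fososwumfahof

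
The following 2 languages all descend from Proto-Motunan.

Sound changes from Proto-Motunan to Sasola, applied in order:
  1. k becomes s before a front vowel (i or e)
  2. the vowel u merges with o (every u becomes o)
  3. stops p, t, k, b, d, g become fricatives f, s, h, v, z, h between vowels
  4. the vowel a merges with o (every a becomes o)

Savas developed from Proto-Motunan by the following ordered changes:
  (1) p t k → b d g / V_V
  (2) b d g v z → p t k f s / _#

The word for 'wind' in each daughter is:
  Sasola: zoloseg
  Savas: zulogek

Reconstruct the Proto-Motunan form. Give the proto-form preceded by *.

Position 2: Sasola has o, Savas has u. Savas preserves u here (none of its changes turn any other segment into u), so the proto-segment is *u.
Position 5: Sasola has s, Savas has g. Taking the neighbouring segments as reconstructed: Sasola s could go back to *t or *k or *s; Savas g could go back to *k or *g — the one source consistent with every daughter is *k.
Continuing position by position gives *zulokeg; check it forward:
Sasola: *zulokeg > zuloseg > zoloseg  (by palatalisation, vowel merger)
Savas: start from *zulokeg.
  rule 1 (intervocalic voicing): zulokeg → zulogeg
  rule 2 (final devoicing): zulogeg → zulogek
  ⇒ Savas zulogek
No other proto-form is consistent with every reflex, so the reconstruction is *zulokeg.

*zulokeg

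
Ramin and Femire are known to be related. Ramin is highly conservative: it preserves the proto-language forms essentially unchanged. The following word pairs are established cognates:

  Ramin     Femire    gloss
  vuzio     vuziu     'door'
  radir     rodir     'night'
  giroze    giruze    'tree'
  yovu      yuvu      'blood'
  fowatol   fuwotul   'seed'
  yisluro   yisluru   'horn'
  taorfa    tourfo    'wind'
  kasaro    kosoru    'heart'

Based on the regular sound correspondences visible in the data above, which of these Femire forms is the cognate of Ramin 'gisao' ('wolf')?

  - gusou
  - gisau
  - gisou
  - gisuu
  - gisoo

taorfa ~ tourfo — Ramin a corresponds to Femire o after a consonant, before a back vowel.
vuzio ~ vuziu — Ramin o corresponds to Femire u word-finally.
Applying these to Ramin 'gisao':
  gisao → gisoo   (a→o after a consonant, before a back vowel)
  gisoo → gisou   (o→u word-finally)
So the Femire cognate is 'gisou'.

gisou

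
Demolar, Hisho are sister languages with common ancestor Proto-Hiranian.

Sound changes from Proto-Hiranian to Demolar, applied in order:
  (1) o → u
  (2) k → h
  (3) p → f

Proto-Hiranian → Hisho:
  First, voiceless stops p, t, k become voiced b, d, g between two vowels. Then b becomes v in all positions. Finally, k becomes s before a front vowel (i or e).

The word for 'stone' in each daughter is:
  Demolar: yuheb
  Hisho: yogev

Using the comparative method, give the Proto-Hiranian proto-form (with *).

*yokeb

Position 3: Demolar has h, Hisho has g. Taking the neighbouring segments as reconstructed: Demolar h could go back to *k or *h; Hisho g could go back to *k or *g — the one source consistent with every daughter is *k.
Position 2: Demolar has u, Hisho has o. Hisho preserves o here (none of its changes turn any other segment into o), so the proto-segment is *o.
Position 5: Demolar has b, Hisho has v. Demolar preserves b here (none of its changes turn any other segment into b), so the proto-segment is *b.
Continuing position by position gives *yokeb; check it forward:
Demolar: *yokeb
  yokeb → yukeb   [vowel merger]
  yukeb → yuheb   [unconditioned shift]
  yuheb (rule 3 does not apply)
  giving Demolar yuheb.
Hisho: *yokeb > yogeb > yogev  (by intervocalic voicing, unconditioned shift)
No other proto-form is consistent with every reflex, so the reconstruction is *yokeb.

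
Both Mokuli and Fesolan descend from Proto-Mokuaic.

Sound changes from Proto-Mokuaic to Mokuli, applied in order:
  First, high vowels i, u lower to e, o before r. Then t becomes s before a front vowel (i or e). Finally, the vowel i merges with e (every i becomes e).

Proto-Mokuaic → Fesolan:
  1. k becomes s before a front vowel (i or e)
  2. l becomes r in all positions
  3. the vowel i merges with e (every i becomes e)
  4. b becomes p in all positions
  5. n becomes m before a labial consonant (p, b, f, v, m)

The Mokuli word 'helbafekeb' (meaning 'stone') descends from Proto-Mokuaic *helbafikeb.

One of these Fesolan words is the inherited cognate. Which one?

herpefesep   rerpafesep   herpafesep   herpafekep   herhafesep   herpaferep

Fesolan: start from *helbafikeb.
  rule 1 (palatalisation): helbafikeb → helbafiseb
  rule 2 (unconditioned shift): helbafiseb → herbafiseb
  rule 3 (vowel merger): herbafiseb → herbafeseb
  rule 4 (unconditioned shift): herbafeseb → herpafesep
  rule 5: no change — herpafesep
  ⇒ Fesolan herpafesep

herpafesep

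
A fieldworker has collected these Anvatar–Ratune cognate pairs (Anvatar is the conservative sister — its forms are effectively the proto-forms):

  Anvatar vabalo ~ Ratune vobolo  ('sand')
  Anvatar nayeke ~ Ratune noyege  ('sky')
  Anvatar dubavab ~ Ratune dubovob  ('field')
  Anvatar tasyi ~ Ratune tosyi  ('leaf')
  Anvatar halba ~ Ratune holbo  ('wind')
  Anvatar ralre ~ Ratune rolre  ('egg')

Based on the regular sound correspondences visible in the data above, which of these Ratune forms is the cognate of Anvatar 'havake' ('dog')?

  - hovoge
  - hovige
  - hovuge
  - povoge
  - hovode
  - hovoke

hovoge

dubavab ~ dubovob — Anvatar a corresponds to Ratune o after a consonant, before a labial obstruent.
vabalo ~ vobolo, nayeke ~ noyege — Anvatar a corresponds to Ratune o after a consonant, before a consonant other than r, m, n, p, b, f, v.
nayeke ~ noyege — Anvatar k corresponds to Ratune g between vowels (before a front vowel).
Applying these to Anvatar 'havake':
  havake → hovake   (a→o after a consonant, before a labial obstruent)
  hovake → hovoke   (a→o after a consonant, before a consonant other than r, m, n, p, b, f, v)
  hovoke → hovoge   (k→g between vowels (before a front vowel))
So the Ratune cognate is 'hovoge'.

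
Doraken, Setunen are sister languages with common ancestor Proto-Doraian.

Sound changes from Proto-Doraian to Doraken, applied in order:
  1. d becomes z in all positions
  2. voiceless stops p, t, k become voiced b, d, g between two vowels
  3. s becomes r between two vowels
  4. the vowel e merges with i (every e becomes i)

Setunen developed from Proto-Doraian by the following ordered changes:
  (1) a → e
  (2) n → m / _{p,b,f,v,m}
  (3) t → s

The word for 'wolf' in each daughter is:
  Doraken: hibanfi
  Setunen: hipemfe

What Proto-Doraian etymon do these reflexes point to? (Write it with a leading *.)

Position 5: Doraken has n, Setunen has m. Doraken preserves n here (none of its changes turn any other segment into n), so the proto-segment is *n.
Position 3: Doraken has b, Setunen has p. Setunen preserves p here (none of its changes turn any other segment into p), so the proto-segment is *p.
Position 7: Doraken has i, Setunen has e. Taking the neighbouring segments as reconstructed: Doraken i could go back to *e or *i; Setunen e could go back to *a or *e — the one source consistent with every daughter is *e.
Continuing position by position gives *hipanfe; check it forward:
Doraken: *hipanfe > hibanfe > hibanfi  (by intervocalic voicing, vowel merger)
Setunen: start from *hipanfe.
  rule 1 (vowel merger): hipanfe → hipenfe
  rule 2 (nasal place assimilation): hipenfe → hipemfe
  rule 3: no change — hipemfe
  ⇒ Setunen hipemfe
*hipanfe is the unique common source.

*hipanfe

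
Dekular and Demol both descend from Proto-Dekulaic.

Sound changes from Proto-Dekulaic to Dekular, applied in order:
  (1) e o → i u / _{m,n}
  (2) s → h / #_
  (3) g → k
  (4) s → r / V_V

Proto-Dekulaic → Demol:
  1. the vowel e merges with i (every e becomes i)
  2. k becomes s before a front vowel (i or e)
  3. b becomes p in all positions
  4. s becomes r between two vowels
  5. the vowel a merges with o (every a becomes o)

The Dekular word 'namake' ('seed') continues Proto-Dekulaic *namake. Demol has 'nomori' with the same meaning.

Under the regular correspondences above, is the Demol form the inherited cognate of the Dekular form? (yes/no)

Derive the expected Demol reflex of *namake:
Demol: start from *namake.
  rule 1 (vowel merger): namake → namaki
  rule 2 (palatalisation): namaki → namasi
  rule 3: no change — namasi
  rule 4 (rhotacism): namasi → namari
  rule 5 (vowel merger): namari → nomori
  ⇒ Demol nomori
Demol 'nomori' matches the regular reflex exactly, so the pair is cognate.

yes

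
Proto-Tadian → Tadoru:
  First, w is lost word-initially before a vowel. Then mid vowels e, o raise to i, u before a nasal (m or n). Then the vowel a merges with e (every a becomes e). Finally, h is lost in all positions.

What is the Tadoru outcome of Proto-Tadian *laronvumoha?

Tadoru: *laronvumoha
  laronvumoha (rule 1 does not apply)
  laronvumoha → larunvumoha   [pre-nasal raising]
  larunvumoha → lerunvumohe   [vowel merger]
  lerunvumohe → lerunvumoe   [h-loss]
  giving Tadoru lerunvumoe.

lerunvumoe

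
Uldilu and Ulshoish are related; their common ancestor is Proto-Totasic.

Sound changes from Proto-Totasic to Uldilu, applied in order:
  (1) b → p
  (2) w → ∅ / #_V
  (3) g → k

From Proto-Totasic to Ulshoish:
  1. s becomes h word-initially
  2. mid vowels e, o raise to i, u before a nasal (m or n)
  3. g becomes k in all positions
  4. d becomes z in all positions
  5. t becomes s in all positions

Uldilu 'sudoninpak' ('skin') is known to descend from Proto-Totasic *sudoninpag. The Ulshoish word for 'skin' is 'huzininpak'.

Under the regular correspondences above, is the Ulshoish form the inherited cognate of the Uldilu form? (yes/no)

no

Derive the expected Ulshoish reflex of *sudoninpag:
Ulshoish: start from *sudoninpag.
  rule 1 (debuccalisation): sudoninpag → hudoninpag
  rule 2 (pre-nasal raising): hudoninpag → huduninpag
  rule 3 (unconditioned shift): huduninpag → huduninpak
  rule 4 (unconditioned shift): huduninpak → huzuninpak
  rule 5: no change — huzuninpak
  ⇒ Ulshoish huzuninpak
The regular Ulshoish reflex would be 'huzuninpak', but the attested form is 'huzininpak'. The correspondence is irregular, so they are not cognates (the Ulshoish form has a different source).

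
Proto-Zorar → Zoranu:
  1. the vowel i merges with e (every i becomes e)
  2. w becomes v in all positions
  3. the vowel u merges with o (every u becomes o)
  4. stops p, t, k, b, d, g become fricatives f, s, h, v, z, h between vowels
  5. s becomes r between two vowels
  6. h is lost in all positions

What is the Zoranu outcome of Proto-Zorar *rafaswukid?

rafasvoed

Zoranu: start from *rafaswukid.
  rule 1 (vowel merger): rafaswukid → rafaswuked
  rule 2 (unconditioned shift): rafaswuked → rafasvuked
  rule 3 (vowel merger): rafasvuked → rafasvoked
  rule 4 (intervocalic lenition): rafasvoked → rafasvohed
  rule 5: no change — rafasvohed
  rule 6 (h-loss): rafasvohed → rafasvoed
  ⇒ Zoranu rafasvoed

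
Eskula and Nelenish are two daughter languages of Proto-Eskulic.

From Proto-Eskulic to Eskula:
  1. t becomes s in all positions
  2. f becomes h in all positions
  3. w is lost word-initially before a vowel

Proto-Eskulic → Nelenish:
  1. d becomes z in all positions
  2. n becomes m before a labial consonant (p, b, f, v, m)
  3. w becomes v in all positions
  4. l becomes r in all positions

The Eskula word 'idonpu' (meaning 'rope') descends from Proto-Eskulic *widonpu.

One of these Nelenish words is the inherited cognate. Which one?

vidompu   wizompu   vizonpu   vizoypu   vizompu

Nelenish: *widonpu
  widonpu → wizonpu   [unconditioned shift]
  wizonpu → wizompu   [nasal place assimilation]
  wizompu → vizompu   [unconditioned shift]
  vizompu (rule 4 does not apply)
  giving Nelenish vizompu.
Only 'vizompu' matches the regular Nelenish development of *widonpu.

vizompu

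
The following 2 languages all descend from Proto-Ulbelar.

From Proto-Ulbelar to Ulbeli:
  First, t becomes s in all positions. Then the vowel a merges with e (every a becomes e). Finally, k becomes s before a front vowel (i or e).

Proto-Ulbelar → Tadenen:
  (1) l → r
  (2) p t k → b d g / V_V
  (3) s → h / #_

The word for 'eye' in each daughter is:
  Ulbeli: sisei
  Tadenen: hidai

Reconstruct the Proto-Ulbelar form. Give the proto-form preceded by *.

*sitai

Position 1: Ulbeli has s, Tadenen has h. Taking the neighbouring segments as reconstructed: Ulbeli s could go back to *t or *k or *s; Tadenen h could go back to *s or *h — the one source consistent with every daughter is *s.
Position 3: Ulbeli has s, Tadenen has d. Taking the neighbouring segments as reconstructed: Ulbeli s could go back to *t or *k or *s; Tadenen d could go back to *t or *d — the one source consistent with every daughter is *t.
This points to *sitai. Verify forward in each daughter:
Ulbeli: *sitai
  sitai → sisai   [unconditioned shift]
  sisai → sisei   [vowel merger]
  sisei (rule 3 does not apply)
  giving Ulbeli sisei.
Tadenen: *sitai
  sitai (rule 1 does not apply)
  sitai → sidai   [intervocalic voicing]
  sidai → hidai   [debuccalisation]
  giving Tadenen hidai.
*sitai is the unique common source.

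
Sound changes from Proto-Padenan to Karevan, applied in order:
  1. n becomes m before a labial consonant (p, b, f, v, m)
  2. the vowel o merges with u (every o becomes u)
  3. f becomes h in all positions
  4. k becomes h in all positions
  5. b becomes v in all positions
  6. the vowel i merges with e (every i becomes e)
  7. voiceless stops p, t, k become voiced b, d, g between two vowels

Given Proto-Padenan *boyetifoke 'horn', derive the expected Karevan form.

vuyedehuhe

Karevan: start from *boyetifoke.
  rule 1: no change — boyetifoke
  rule 2 (vowel merger): boyetifoke → buyetifuke
  rule 3 (unconditioned shift): buyetifuke → buyetihuke
  rule 4 (unconditioned shift): buyetihuke → buyetihuhe
  rule 5 (unconditioned shift): buyetihuhe → vuyetihuhe
  rule 6 (vowel merger): vuyetihuhe → vuyetehuhe
  rule 7 (intervocalic voicing): vuyetehuhe → vuyedehuhe
  ⇒ Karevan vuyedehuhe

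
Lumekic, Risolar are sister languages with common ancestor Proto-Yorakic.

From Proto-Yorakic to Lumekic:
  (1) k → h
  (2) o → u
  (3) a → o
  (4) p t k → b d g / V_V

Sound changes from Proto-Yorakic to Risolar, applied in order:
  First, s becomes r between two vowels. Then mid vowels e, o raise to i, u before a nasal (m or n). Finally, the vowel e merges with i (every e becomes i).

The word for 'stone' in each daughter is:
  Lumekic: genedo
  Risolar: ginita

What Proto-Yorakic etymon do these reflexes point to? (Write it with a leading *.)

Position 2: Lumekic has e, Risolar has i. Lumekic preserves e here (none of its changes turn any other segment into e), so the proto-segment is *e.
Position 6: Lumekic has o, Risolar has a. Risolar preserves a here (none of its changes turn any other segment into a), so the proto-segment is *a.
Position 5: Lumekic has d, Risolar has t. Risolar preserves t here (none of its changes turn any other segment into t), so the proto-segment is *t.
Continuing position by position gives *geneta; check it forward:
Lumekic: start from *geneta.
  rule 1: no change — geneta
  rule 2: no change — geneta
  rule 3 (vowel merger): geneta → geneto
  rule 4 (intervocalic voicing): geneto → genedo
  ⇒ Lumekic genedo
Risolar: *geneta
  geneta (rule 1 does not apply)
  geneta → gineta   [pre-nasal raising]
  gineta → ginita   [vowel merger]
  giving Risolar ginita.
No other proto-form is consistent with every reflex, so the reconstruction is *geneta.

*geneta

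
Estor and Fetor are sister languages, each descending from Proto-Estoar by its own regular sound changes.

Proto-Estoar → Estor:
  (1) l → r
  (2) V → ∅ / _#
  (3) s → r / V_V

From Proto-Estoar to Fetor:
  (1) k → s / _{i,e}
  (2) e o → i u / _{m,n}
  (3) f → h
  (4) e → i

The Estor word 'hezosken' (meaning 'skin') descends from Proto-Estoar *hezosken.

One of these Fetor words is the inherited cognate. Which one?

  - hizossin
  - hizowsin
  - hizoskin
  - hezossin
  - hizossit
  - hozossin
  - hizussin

Fetor: *hezosken > hezossen > hezossin > hizossin  (by palatalisation, pre-nasal raising, vowel merger)
Only 'hizossin' matches the regular Fetor development of *hezosken.

hizossin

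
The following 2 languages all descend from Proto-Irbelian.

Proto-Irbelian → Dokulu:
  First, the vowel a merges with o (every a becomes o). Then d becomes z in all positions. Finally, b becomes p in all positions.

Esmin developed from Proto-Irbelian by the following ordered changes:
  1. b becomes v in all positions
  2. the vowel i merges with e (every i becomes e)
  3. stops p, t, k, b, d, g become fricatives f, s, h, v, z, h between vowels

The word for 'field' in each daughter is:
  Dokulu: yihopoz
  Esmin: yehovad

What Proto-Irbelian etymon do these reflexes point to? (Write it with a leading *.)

*yihobad

Position 5: Dokulu has p, Esmin has v. Taking the neighbouring segments as reconstructed: Dokulu p could go back to *p or *b; Esmin v could go back to *b or *v — the one source consistent with every daughter is *b.
Position 7: Dokulu has z, Esmin has d. Esmin preserves d here (none of its changes turn any other segment into d), so the proto-segment is *d.
Continuing position by position gives *yihobad; check it forward:
Dokulu: *yihobad > yihobod > yihoboz > yihopoz  (by vowel merger, unconditioned shift, unconditioned shift)
Esmin: start from *yihobad.
  rule 1 (unconditioned shift): yihobad → yihovad
  rule 2 (vowel merger): yihovad → yehovad
  rule 3: no change — yehovad
  ⇒ Esmin yehovad
*yihobad is the unique common source.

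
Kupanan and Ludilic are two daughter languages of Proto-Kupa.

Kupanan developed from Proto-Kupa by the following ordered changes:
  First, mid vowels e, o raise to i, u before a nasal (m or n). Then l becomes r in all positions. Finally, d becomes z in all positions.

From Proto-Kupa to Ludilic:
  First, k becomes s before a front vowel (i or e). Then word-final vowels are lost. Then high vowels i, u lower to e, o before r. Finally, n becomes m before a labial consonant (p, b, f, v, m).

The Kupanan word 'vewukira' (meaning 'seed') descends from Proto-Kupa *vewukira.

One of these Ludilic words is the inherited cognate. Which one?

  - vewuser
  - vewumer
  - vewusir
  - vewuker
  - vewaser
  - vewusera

Ludilic: *vewukira
  vewukira → vewusira   [palatalisation]
  vewusira → vewusir   [apocope]
  vewusir → vewuser   [pre-rhotic lowering]
  vewuser (rule 4 does not apply)
  giving Ludilic vewuser.
Only 'vewuser' matches the regular Ludilic development of *vewukira.

vewuser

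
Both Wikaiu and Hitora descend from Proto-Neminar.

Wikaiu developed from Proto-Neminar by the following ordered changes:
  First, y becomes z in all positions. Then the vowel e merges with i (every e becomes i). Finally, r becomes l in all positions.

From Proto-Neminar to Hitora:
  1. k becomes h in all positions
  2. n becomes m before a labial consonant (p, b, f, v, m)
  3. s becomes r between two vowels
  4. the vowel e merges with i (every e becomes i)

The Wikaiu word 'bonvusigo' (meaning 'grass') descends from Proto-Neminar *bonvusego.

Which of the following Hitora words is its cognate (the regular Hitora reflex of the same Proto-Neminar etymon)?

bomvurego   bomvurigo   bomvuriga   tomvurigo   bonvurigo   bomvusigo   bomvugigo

Hitora: *bonvusego > bomvusego > bomvurego > bomvurigo  (by nasal place assimilation, rhotacism, vowel merger)

bomvurigo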